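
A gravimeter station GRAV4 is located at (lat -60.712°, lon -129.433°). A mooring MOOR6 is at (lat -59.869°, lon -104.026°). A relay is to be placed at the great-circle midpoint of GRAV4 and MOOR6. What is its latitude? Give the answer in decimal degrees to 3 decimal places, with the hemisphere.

Bx = cos φ₂ cos Δλ = 0.453429,  By = cos φ₂ sin Δλ = 0.215372
φₘ = atan2(sin φ₁ + sin φ₂, √((cos φ₁ + Bx)² + By²)) = -60.89776°
λₘ = λ₁ + atan2(By, cos φ₁ + Bx) = -116.56298°

60.898°S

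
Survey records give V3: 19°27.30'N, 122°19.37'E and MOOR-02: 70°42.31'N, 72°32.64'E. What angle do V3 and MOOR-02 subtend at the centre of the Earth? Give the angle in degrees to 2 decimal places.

58.97°

V3: φ = +19.45500°, λ = +122.32283°
MOOR-02: φ = +70.70517°, λ = +72.54400°
Δφ = 51.2502°,  Δλ = -49.7788°
a = sin²(Δφ/2) + cos φ₁ cos φ₂ sin²(Δλ/2) = 0.242227
c = 2·arcsin(√a) = 1.029151 rad = 58.9660°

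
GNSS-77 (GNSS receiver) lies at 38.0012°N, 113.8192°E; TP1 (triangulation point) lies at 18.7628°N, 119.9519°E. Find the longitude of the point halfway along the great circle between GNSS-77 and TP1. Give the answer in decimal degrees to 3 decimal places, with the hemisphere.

117.167°E

Bx = cos φ₂ cos Δλ = 0.941440,  By = cos φ₂ sin Δλ = 0.101154
φₘ = atan2(sin φ₁ + sin φ₂, √((cos φ₁ + Bx)² + By²)) = 28.41606°
λₘ = λ₁ + atan2(By, cos φ₁ + Bx) = 117.16660°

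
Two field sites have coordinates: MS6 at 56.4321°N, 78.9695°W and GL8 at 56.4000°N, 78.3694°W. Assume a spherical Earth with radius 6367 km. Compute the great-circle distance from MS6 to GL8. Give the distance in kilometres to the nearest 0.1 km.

37.1 km

Δφ = -0.0321°,  Δλ = 0.6001°
a = sin²(Δφ/2) + cos φ₁ cos φ₂ sin²(Δλ/2) = 0.000008
c = 2·arcsin(√a) = 0.005821 rad = 0.3335°
d = R·c = 6367 × 0.005821 = 37.1 km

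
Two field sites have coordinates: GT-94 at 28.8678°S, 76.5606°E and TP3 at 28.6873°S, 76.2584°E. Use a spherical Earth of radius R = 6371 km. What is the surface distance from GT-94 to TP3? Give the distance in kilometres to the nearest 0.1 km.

Δφ = 0.1805°,  Δλ = -0.3022°
a = sin²(Δφ/2) + cos φ₁ cos φ₂ sin²(Δλ/2) = 0.000008
c = 2·arcsin(√a) = 0.005594 rad = 0.3205°
d = R·c = 6371 × 0.005594 = 35.6 km

35.6 km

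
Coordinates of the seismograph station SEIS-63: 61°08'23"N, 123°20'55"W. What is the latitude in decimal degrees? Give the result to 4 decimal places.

61° + 8′/60 + 23″/3600 = 61 + 0.13333 + 0.00639 = 61.1397°

61.1397°N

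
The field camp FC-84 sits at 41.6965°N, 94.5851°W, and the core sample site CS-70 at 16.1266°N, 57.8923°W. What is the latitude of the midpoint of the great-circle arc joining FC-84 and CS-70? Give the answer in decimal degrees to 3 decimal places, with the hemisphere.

Bx = cos φ₂ cos Δλ = 0.770298,  By = cos φ₂ sin Δλ = 0.574012
φₘ = atan2(sin φ₁ + sin φ₂, √((cos φ₁ + Bx)² + By²)) = 30.17229°
λₘ = λ₁ + atan2(By, cos φ₁ + Bx) = -73.85886°

30.172°N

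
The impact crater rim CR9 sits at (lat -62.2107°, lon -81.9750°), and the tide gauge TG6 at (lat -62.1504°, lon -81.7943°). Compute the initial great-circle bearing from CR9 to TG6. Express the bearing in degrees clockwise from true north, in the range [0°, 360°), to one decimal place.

54.5°

Δλ = 0.1807°
y = sin Δλ · cos φ₂ = 0.001473
x = cos φ₁ sin φ₂ − sin φ₁ cos φ₂ cos Δλ = 0.001050
θ = atan2(y, x) = 54.5134° → 54.5134° (mod 360°)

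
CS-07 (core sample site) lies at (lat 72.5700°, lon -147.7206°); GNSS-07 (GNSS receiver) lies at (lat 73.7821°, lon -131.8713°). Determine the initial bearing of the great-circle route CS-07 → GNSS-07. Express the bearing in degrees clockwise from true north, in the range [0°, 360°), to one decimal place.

67.7°

Δλ = 15.8493°
y = sin Δλ · cos φ₂ = 0.076277
x = cos φ₁ sin φ₂ − sin φ₁ cos φ₂ cos Δλ = 0.031284
θ = atan2(y, x) = 67.6997° → 67.6997° (mod 360°)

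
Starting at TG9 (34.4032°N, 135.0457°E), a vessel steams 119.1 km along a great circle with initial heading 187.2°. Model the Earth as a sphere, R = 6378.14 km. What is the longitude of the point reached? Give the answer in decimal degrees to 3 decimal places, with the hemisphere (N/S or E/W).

134.885°E

δ = d/R = 119.1/6378.14 = 0.018673 rad
φ₂ = arcsin(sin φ₁ cos δ + cos φ₁ sin δ cos θ)
   = arcsin(0.56501·0.99983 + 0.82508·0.01867·-0.99211) = 33.34164°
λ₂ = λ₁ + atan2(sin θ sin δ cos φ₁, cos δ − sin φ₁ sin φ₂) = 134.88520°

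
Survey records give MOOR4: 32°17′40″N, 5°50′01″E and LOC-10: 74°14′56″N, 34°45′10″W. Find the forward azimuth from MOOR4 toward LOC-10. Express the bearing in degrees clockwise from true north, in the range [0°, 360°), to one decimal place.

MOOR4: φ = +32.29444°, λ = +5.83361°
LOC-10: φ = +74.24889°, λ = -34.75278°
Δλ = -40.5864°
y = sin Δλ · cos φ₂ = -0.176610
x = cos φ₁ sin φ₂ − sin φ₁ cos φ₂ cos Δλ = 0.703431
θ = atan2(y, x) = -14.0939° → 345.9061° (mod 360°)

345.9°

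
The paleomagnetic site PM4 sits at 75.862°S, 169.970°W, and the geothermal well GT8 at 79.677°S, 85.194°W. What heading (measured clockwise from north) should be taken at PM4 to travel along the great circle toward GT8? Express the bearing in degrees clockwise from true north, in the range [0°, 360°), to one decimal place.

141.5°

Δλ = 84.7760°
y = sin Δλ · cos φ₂ = 0.178453
x = cos φ₁ sin φ₂ − sin φ₁ cos φ₂ cos Δλ = -0.224483
θ = atan2(y, x) = 141.5170° → 141.5170° (mod 360°)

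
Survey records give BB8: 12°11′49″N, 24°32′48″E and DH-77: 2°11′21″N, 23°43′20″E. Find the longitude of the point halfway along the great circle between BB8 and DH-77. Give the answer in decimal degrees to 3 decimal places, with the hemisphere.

24.130°E

BB8: φ = +12.19694°, λ = +24.54667°
DH-77: φ = +2.18917°, λ = +23.72222°
Bx = cos φ₂ cos Δλ = 0.999167,  By = cos φ₂ sin Δλ = -0.014378
φₘ = atan2(sin φ₁ + sin φ₂, √((cos φ₁ + Bx)² + By²)) = 7.19324°
λₘ = λ₁ + atan2(By, cos φ₁ + Bx) = 24.12989°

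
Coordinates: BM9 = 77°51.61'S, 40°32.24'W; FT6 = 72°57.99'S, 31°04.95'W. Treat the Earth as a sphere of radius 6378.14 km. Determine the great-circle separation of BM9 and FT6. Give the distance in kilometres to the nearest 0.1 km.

604.1 km

BM9: φ = -77.86017°, λ = -40.53733°
FT6: φ = -72.96650°, λ = -31.08250°
Δφ = 4.8937°,  Δλ = 9.4548°
a = sin²(Δφ/2) + cos φ₁ cos φ₂ sin²(Δλ/2) = 0.002241
c = 2·arcsin(√a) = 0.094715 rad = 5.4268°
d = R·c = 6378.14 × 0.094715 = 604.1 km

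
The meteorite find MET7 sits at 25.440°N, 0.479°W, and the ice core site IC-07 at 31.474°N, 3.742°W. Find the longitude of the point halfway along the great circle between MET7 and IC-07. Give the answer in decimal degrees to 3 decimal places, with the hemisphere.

2.064°W

Bx = cos φ₂ cos Δλ = 0.851494,  By = cos φ₂ sin Δλ = -0.048545
φₘ = atan2(sin φ₁ + sin φ₂, √((cos φ₁ + Bx)² + By²)) = 28.46673°
λₘ = λ₁ + atan2(By, cos φ₁ + Bx) = -2.06388°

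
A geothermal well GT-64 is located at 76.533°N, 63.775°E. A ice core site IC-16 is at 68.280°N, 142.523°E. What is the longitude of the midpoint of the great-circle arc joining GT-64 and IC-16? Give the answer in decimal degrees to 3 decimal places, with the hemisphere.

113.725°E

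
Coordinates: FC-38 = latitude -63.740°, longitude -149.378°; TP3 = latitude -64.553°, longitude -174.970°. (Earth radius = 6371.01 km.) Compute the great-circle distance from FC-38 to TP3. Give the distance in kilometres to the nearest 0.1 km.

Δφ = -0.8130°,  Δλ = -25.5920°
a = sin²(Δφ/2) + cos φ₁ cos φ₂ sin²(Δλ/2) = 0.009376
c = 2·arcsin(√a) = 0.193962 rad = 11.1132°
d = R·c = 6371.01 × 0.193962 = 1235.7 km

1235.7 km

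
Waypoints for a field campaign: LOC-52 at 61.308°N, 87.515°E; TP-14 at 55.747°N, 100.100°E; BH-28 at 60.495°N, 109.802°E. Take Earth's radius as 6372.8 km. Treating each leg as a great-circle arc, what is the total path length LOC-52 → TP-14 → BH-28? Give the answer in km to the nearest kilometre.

1730 km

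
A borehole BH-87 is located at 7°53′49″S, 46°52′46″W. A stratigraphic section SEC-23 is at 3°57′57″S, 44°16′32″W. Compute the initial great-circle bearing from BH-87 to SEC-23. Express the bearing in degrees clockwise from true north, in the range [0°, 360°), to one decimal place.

33.5°

BH-87: φ = -7.89694°, λ = -46.87944°
SEC-23: φ = -3.96583°, λ = -44.27556°
Δλ = 2.6039°
y = sin Δλ · cos φ₂ = 0.045322
x = cos φ₁ sin φ₂ − sin φ₁ cos φ₂ cos Δλ = 0.068415
θ = atan2(y, x) = 33.5226° → 33.5226° (mod 360°)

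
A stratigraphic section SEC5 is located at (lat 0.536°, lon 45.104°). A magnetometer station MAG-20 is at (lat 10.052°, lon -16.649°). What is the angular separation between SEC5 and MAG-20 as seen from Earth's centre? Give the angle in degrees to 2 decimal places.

Δφ = 9.5160°,  Δλ = -61.7530°
a = sin²(Δφ/2) + cos φ₁ cos φ₂ sin²(Δλ/2) = 0.266189
c = 2·arcsin(√a) = 1.084199 rad = 62.1200°

62.12°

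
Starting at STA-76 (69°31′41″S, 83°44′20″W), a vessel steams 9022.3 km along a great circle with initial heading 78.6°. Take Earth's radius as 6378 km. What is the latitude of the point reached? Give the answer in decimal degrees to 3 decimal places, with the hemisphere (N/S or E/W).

4.442°S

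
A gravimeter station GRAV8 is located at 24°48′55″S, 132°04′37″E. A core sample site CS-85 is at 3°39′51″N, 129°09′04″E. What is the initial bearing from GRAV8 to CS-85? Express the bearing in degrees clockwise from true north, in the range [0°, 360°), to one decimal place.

GRAV8: φ = -24.81528°, λ = +132.07694°
CS-85: φ = +3.66417°, λ = +129.15111°
Δλ = -2.9258°
y = sin Δλ · cos φ₂ = -0.050939
x = cos φ₁ sin φ₂ − sin φ₁ cos φ₂ cos Δλ = 0.476297
θ = atan2(y, x) = -6.1044° → 353.8956° (mod 360°)

353.9°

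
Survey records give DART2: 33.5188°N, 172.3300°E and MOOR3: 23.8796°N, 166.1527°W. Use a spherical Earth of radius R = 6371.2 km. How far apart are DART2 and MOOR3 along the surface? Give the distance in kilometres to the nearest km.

2350 km

Δφ = -9.6392°,  Δλ = 21.5173°
a = sin²(Δφ/2) + cos φ₁ cos φ₂ sin²(Δλ/2) = 0.033624
c = 2·arcsin(√a) = 0.368824 rad = 21.1321°
d = R·c = 6371.2 × 0.368824 = 2349.9 km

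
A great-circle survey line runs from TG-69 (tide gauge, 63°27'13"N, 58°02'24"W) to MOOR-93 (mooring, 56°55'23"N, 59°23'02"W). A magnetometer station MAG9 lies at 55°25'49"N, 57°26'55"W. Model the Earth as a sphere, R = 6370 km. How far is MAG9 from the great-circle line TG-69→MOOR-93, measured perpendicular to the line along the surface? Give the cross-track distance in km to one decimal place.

136.6 km

TG-69: φ = +63.45361°, λ = -58.04000°
MOOR-93: φ = +56.92306°, λ = -59.38389°
MAG9: φ = +55.43028°, λ = -57.44861°
δ₁₃ = central angle TG-69→MAG9 = 0.140130 rad  (haversine)
θ₁₃ = bearing TG-69→MAG9 = 177.597°,  θ₁₂ = bearing TG-69→MOOR-93 = 186.429°
dₓₜ = R·arcsin(sin δ₁₃ · sin(θ₁₃ − θ₁₂)) = 6370·arcsin(0.13967·sin(-8.832°)) = -136.613 km
|dₓₜ| = 136.613 km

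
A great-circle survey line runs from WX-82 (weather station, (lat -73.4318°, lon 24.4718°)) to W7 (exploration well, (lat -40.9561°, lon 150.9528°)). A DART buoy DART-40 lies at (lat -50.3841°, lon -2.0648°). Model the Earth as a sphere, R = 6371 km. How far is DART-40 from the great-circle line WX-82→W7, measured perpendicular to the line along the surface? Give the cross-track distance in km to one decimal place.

167.6 km

δ₁₃ = central angle WX-82→DART-40 = 0.448673 rad  (haversine)
θ₁₃ = bearing WX-82→DART-40 = 318.948°,  θ₁₂ = bearing WX-82→W7 = 135.471°
dₓₜ = R·arcsin(sin δ₁₃ · sin(θ₁₃ − θ₁₂)) = 6371·arcsin(0.43377·sin(183.477°)) = -167.633 km
|dₓₜ| = 167.633 km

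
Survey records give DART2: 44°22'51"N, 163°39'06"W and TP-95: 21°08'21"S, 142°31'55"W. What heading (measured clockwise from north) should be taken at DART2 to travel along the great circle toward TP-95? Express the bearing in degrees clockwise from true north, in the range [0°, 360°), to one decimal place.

158.8°

DART2: φ = +44.38083°, λ = -163.65167°
TP-95: φ = -21.13917°, λ = -142.53194°
Δλ = 21.1197°
y = sin Δλ · cos φ₂ = 0.336071
x = cos φ₁ sin φ₂ − sin φ₁ cos φ₂ cos Δλ = -0.866287
θ = atan2(y, x) = 158.7965° → 158.7965° (mod 360°)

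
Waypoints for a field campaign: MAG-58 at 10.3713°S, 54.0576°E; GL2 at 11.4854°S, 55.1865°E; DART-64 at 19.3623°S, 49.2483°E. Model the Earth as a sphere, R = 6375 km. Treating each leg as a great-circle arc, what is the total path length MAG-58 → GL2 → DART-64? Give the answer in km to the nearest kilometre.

1258 km

MAG-58→GL2: c = 0.027429 rad, d = 174.86 km
GL2→DART-64: c = 0.169888 rad, d = 1083.04 km
Total = 174.86 + 1083.04 = 1257.89 km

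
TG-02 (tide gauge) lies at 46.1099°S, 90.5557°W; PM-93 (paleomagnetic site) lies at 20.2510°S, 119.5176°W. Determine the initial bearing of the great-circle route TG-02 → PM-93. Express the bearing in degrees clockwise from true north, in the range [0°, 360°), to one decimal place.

Δλ = -28.9619°
y = sin Δλ · cos φ₂ = -0.454296
x = cos φ₁ sin φ₂ − sin φ₁ cos φ₂ cos Δλ = 0.351602
θ = atan2(y, x) = -52.2619° → 307.7381° (mod 360°)

307.7°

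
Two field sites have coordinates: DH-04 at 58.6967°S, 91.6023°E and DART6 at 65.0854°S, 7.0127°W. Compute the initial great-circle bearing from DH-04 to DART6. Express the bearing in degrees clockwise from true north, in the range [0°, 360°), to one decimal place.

218.4°

Δλ = -98.6150°
y = sin Δλ · cos φ₂ = -0.416514
x = cos φ₁ sin φ₂ − sin φ₁ cos φ₂ cos Δλ = -0.525133
θ = atan2(y, x) = -141.5800° → 218.4200° (mod 360°)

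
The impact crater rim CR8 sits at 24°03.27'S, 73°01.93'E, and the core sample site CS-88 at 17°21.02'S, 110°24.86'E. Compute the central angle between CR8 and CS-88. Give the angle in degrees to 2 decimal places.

CR8: φ = -24.05450°, λ = +73.03217°
CS-88: φ = -17.35033°, λ = +110.41433°
Δφ = 6.7042°,  Δλ = 37.3822°
a = sin²(Δφ/2) + cos φ₁ cos φ₂ sin²(Δλ/2) = 0.092932
c = 2·arcsin(√a) = 0.619555 rad = 35.4979°

35.50°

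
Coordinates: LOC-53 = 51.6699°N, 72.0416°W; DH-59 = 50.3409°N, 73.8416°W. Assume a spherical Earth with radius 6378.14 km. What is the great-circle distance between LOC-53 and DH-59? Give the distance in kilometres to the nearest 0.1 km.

194.4 km

Δφ = -1.3290°,  Δλ = -1.8000°
a = sin²(Δφ/2) + cos φ₁ cos φ₂ sin²(Δλ/2) = 0.000232
c = 2·arcsin(√a) = 0.030475 rad = 1.7461°
d = R·c = 6378.14 × 0.030475 = 194.4 km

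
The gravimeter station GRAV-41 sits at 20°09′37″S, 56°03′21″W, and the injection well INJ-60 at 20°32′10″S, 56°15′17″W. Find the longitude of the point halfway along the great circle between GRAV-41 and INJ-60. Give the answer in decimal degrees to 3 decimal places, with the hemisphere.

56.155°W

GRAV-41: φ = -20.16028°, λ = -56.05583°
INJ-60: φ = -20.53611°, λ = -56.25472°
Bx = cos φ₂ cos Δλ = 0.936446,  By = cos φ₂ sin Δλ = -0.003251
φₘ = atan2(sin φ₁ + sin φ₂, √((cos φ₁ + Bx)² + By²)) = -20.34822°
λₘ = λ₁ + atan2(By, cos φ₁ + Bx) = -56.15516°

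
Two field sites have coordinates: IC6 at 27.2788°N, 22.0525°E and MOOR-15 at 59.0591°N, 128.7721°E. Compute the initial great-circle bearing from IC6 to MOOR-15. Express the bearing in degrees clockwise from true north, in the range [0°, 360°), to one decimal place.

Δλ = 106.7196°
y = sin Δλ · cos φ₂ = 0.492417
x = cos φ₁ sin φ₂ − sin φ₁ cos φ₂ cos Δλ = 0.830104
θ = atan2(y, x) = 30.6764° → 30.6764° (mod 360°)

30.7°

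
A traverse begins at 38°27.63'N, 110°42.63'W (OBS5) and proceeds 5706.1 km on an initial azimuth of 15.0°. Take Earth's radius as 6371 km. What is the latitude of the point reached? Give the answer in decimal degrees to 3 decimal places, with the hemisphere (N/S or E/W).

OBS5: φ = +38.46050°, λ = -110.71050°
δ = d/R = 5706.1/6371 = 0.895636 rad
φ₂ = arcsin(sin φ₁ cos δ + cos φ₁ sin δ cos θ)
   = arcsin(0.62197·0.62502 + 0.78304·0.78061·0.96593) = 78.28361°
λ₂ = λ₁ + atan2(sin θ sin δ cos φ₁, cos δ − sin φ₁ sin φ₂) = -26.48777°

78.284°N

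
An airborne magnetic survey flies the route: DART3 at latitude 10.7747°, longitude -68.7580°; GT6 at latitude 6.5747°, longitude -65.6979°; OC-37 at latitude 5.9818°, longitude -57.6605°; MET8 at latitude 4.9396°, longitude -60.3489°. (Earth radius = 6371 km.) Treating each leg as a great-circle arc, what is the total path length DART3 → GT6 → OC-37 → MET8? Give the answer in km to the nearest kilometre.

1786 km

DART3→GT6: c = 0.090331 rad, d = 575.50 km
GT6→OC-37: c = 0.139819 rad, d = 890.79 km
OC-37→MET8: c = 0.050125 rad, d = 319.34 km
Total = 575.50 + 890.79 + 319.34 = 1785.63 km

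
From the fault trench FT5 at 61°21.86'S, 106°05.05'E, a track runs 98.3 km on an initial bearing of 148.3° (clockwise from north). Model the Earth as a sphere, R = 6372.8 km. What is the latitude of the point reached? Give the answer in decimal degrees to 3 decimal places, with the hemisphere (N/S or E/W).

62.113°S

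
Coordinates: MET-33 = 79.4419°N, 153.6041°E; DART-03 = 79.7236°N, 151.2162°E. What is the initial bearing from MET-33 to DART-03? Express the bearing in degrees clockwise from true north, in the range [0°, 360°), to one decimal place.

304.3°

Δλ = -2.3879°
y = sin Δλ · cos φ₂ = -0.007433
x = cos φ₁ sin φ₂ − sin φ₁ cos φ₂ cos Δλ = 0.005069
θ = atan2(y, x) = -55.7078° → 304.2922° (mod 360°)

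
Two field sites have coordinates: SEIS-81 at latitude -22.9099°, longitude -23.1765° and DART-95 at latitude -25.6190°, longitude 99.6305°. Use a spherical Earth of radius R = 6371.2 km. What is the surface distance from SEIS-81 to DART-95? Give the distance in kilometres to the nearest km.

11827 km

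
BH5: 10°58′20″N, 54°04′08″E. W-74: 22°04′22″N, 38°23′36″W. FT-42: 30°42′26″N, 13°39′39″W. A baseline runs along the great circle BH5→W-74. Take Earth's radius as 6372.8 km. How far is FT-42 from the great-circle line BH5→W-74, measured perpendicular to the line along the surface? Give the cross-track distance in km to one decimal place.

684.6 km

BH5: φ = +10.97222°, λ = +54.06889°
W-74: φ = +22.07278°, λ = -38.39333°
FT-42: φ = +30.70722°, λ = -13.66083°
δ₁₃ = central angle BH5→FT-42 = 1.140570 rad  (haversine)
θ₁₃ = bearing BH5→FT-42 = 298.904°,  θ₁₂ = bearing BH5→W-74 = 292.129°
dₓₜ = R·arcsin(sin δ₁₃ · sin(θ₁₃ − θ₁₂)) = 6372.8·arcsin(0.90887·sin(6.775°)) = 684.636 km
|dₓₜ| = 684.636 km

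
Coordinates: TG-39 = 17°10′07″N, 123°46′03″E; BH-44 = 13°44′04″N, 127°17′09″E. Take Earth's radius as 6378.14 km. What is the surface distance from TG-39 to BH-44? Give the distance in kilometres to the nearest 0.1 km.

537.2 km

TG-39: φ = +17.16861°, λ = +123.76750°
BH-44: φ = +13.73444°, λ = +127.28583°
Δφ = -3.4342°,  Δλ = 3.5183°
a = sin²(Δφ/2) + cos φ₁ cos φ₂ sin²(Δλ/2) = 0.001773
c = 2·arcsin(√a) = 0.084227 rad = 4.8259°
d = R·c = 6378.14 × 0.084227 = 537.2 km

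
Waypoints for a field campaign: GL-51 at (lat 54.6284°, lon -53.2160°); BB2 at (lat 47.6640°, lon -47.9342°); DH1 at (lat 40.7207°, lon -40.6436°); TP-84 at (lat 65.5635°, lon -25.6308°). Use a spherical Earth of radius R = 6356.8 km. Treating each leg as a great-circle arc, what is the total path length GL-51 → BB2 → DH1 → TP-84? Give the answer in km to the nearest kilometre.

4732 km

GL-51→BB2: c = 0.134516 rad, d = 855.09 km
BB2→DH1: c = 0.151541 rad, d = 963.32 km
DH1→TP-84: c = 0.458398 rad, d = 2913.95 km
Total = 855.09 + 963.32 + 2913.95 = 4732.35 km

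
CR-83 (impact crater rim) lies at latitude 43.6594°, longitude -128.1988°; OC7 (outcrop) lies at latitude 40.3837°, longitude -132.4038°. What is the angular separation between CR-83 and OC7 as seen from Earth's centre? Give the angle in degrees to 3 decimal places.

Δφ = -3.2757°,  Δλ = -4.2050°
a = sin²(Δφ/2) + cos φ₁ cos φ₂ sin²(Δλ/2) = 0.001559
c = 2·arcsin(√a) = 0.078980 rad = 4.5252°

4.525°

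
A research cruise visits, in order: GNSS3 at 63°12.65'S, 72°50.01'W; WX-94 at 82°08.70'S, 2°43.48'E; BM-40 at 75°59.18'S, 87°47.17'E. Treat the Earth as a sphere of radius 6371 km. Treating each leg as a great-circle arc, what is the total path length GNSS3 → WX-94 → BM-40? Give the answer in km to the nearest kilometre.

GNSS3: φ = -63.21083°, λ = -72.83350°
WX-94: φ = -82.14500°, λ = +2.72467°
BM-40: φ = -75.98633°, λ = +87.78617°
GNSS3→WX-94: c = 0.451812 rad, d = 2878.50 km
WX-94→BM-40: c = 0.269202 rad, d = 1715.09 km
Total = 2878.50 + 1715.09 = 4593.59 km

4594 km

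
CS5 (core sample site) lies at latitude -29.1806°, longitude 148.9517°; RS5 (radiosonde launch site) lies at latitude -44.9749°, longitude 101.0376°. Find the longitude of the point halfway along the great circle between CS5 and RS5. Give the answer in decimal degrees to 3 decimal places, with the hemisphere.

Bx = cos φ₂ cos Δλ = 0.474142,  By = cos φ₂ sin Δλ = -0.525003
φₘ = atan2(sin φ₁ + sin φ₂, √((cos φ₁ + Bx)² + By²)) = -39.55765°
λₘ = λ₁ + atan2(By, cos φ₁ + Bx) = 127.66130°

127.661°E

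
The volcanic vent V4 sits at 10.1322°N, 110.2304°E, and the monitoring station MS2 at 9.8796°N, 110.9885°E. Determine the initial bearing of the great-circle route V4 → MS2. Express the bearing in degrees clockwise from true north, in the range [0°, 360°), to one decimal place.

Δλ = 0.7581°
y = sin Δλ · cos φ₂ = 0.013035
x = cos φ₁ sin φ₂ − sin φ₁ cos φ₂ cos Δλ = -0.004394
θ = atan2(y, x) = 108.6270° → 108.6270° (mod 360°)

108.6°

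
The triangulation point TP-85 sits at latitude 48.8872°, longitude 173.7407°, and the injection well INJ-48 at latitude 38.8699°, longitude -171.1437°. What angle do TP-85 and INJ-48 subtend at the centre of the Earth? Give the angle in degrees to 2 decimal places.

14.75°

Δφ = -10.0173°,  Δλ = 15.1156°
a = sin²(Δφ/2) + cos φ₁ cos φ₂ sin²(Δλ/2) = 0.016479
c = 2·arcsin(√a) = 0.257448 rad = 14.7507°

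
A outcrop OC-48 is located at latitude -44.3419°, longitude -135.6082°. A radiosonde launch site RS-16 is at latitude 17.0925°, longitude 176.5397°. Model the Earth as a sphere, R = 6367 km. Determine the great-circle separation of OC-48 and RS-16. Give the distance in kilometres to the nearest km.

8371 km

Δφ = 61.4344°,  Δλ = -47.8521°
a = sin²(Δφ/2) + cos φ₁ cos φ₂ sin²(Δλ/2) = 0.373353
c = 2·arcsin(√a) = 1.314712 rad = 75.3275°
d = R·c = 6367 × 1.314712 = 8370.8 km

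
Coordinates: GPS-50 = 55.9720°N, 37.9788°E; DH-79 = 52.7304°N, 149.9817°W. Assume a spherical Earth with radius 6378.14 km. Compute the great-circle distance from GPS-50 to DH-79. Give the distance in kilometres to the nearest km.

7915 km

Δφ = -3.2416°,  Δλ = 172.0395°
a = sin²(Δφ/2) + cos φ₁ cos φ₂ sin²(Δλ/2) = 0.338041
c = 2·arcsin(√a) = 1.240928 rad = 71.1000°
d = R·c = 6378.14 × 1.240928 = 7914.8 km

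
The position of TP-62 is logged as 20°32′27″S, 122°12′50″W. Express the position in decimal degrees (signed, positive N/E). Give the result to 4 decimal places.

lat: 20.5408° S → -20.5408°
lon: 122.2139° W → -122.2139°

-20.5408°, -122.2139°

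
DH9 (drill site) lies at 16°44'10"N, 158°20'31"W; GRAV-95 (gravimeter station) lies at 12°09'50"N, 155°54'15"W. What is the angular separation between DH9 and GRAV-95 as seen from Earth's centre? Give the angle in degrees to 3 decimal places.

DH9: φ = +16.73611°, λ = -158.34194°
GRAV-95: φ = +12.16389°, λ = -155.90417°
Δφ = -4.5722°,  Δλ = 2.4378°
a = sin²(Δφ/2) + cos φ₁ cos φ₂ sin²(Δλ/2) = 0.002015
c = 2·arcsin(√a) = 0.089803 rad = 5.1453°

5.145°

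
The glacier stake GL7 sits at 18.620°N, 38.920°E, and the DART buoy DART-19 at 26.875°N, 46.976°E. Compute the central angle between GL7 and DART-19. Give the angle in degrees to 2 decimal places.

11.10°

Δφ = 8.2550°,  Δλ = 8.0560°
a = sin²(Δφ/2) + cos φ₁ cos φ₂ sin²(Δλ/2) = 0.009351
c = 2·arcsin(√a) = 0.193709 rad = 11.0987°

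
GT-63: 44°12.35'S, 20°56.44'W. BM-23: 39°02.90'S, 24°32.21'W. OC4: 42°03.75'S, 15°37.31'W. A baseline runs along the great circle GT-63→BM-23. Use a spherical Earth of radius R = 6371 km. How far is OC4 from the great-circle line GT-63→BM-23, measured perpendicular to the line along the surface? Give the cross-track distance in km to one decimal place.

492.7 km

GT-63: φ = -44.20583°, λ = -20.94067°
BM-23: φ = -39.04833°, λ = -24.53683°
OC4: φ = -42.06250°, λ = -15.62183°
δ₁₃ = central angle GT-63→OC4 = 0.077364 rad  (haversine)
θ₁₃ = bearing GT-63→OC4 = 62.931°,  θ₁₂ = bearing GT-63→BM-23 = 331.260°
dₓₜ = R·arcsin(sin δ₁₃ · sin(θ₁₃ − θ₁₂)) = 6371·arcsin(0.07729·sin(-268.329°)) = 492.674 km
|dₓₜ| = 492.674 km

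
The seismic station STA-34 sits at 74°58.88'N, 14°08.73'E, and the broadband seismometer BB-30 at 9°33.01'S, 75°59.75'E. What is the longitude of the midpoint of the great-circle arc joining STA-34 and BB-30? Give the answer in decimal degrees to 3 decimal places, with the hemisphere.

64.348°E

STA-34: φ = +74.98133°, λ = +14.14550°
BB-30: φ = -9.55017°, λ = +75.99583°
Bx = cos φ₂ cos Δλ = 0.465238,  By = cos φ₂ sin Δλ = 0.869498
φₘ = atan2(sin φ₁ + sin φ₂, √((cos φ₁ + Bx)² + By²)) = 35.25422°
λₘ = λ₁ + atan2(By, cos φ₁ + Bx) = 64.34811°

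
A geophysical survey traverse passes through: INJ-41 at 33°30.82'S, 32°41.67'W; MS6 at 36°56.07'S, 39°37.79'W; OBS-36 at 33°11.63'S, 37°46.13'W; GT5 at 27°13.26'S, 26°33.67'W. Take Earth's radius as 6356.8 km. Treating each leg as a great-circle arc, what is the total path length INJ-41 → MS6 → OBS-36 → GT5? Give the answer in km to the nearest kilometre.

INJ-41: φ = -33.51367°, λ = -32.69450°
MS6: φ = -36.93450°, λ = -39.62983°
OBS-36: φ = -33.19383°, λ = -37.76883°
GT5: φ = -27.22100°, λ = -26.56117°
INJ-41→MS6: c = 0.115460 rad, d = 733.96 km
MS6→OBS-36: c = 0.070488 rad, d = 448.08 km
OBS-36→GT5: c = 0.198417 rad, d = 1261.30 km
Total = 733.96 + 448.08 + 1261.30 = 2443.33 km

2443 km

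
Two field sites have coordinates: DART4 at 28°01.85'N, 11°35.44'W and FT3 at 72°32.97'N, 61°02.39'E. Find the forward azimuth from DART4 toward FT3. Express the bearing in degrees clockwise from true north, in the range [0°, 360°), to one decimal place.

DART4: φ = +28.03083°, λ = -11.59067°
FT3: φ = +72.54950°, λ = +61.03983°
Δλ = 72.6305°
y = sin Δλ · cos φ₂ = 0.286207
x = cos φ₁ sin φ₂ − sin φ₁ cos φ₂ cos Δλ = 0.799998
θ = atan2(y, x) = 19.6851° → 19.6851° (mod 360°)

19.7°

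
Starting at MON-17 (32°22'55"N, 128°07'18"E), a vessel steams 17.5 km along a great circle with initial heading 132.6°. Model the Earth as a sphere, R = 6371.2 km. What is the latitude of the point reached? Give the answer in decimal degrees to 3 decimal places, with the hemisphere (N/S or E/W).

MON-17: φ = +32.38194°, λ = +128.12167°
δ = d/R = 17.5/6371.2 = 0.002747 rad
φ₂ = arcsin(sin φ₁ cos δ + cos φ₁ sin δ cos θ)
   = arcsin(0.53556·1.00000 + 0.84450·0.00275·-0.67688) = 32.27535°
λ₂ = λ₁ + atan2(sin θ sin δ cos φ₁, cos δ − sin φ₁ sin φ₂) = 128.25868°

32.275°N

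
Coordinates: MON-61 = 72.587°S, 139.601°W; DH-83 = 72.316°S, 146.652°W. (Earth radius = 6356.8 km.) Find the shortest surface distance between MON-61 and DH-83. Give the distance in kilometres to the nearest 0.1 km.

237.6 km

Δφ = 0.2710°,  Δλ = -7.0510°
a = sin²(Δφ/2) + cos φ₁ cos φ₂ sin²(Δλ/2) = 0.000349
c = 2·arcsin(√a) = 0.037383 rad = 2.1419°
d = R·c = 6356.8 × 0.037383 = 237.6 km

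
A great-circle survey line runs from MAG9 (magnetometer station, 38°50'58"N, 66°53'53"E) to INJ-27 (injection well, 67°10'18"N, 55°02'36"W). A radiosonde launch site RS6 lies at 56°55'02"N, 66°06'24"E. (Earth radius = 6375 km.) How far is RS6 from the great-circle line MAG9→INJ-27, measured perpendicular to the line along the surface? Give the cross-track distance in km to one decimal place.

673.2 km

MAG9: φ = +38.84944°, λ = +66.89806°
INJ-27: φ = +67.17167°, λ = -55.04333°
RS6: φ = +56.91722°, λ = +66.10667°
δ₁₃ = central angle MAG9→RS6 = 0.315473 rad  (haversine)
θ₁₃ = bearing MAG9→RS6 = 358.608°,  θ₁₂ = bearing MAG9→INJ-27 = 338.749°
dₓₜ = R·arcsin(sin δ₁₃ · sin(θ₁₃ − θ₁₂)) = 6375·arcsin(0.31027·sin(19.859°)) = 673.173 km
|dₓₜ| = 673.173 km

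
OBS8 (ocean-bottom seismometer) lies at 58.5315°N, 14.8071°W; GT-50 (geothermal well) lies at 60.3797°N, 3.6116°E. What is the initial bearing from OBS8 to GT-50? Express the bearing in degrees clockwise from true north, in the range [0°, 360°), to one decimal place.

Δλ = 18.4187°
y = sin Δλ · cos φ₂ = 0.156163
x = cos φ₁ sin φ₂ − sin φ₁ cos φ₂ cos Δλ = 0.053847
θ = atan2(y, x) = 70.9752° → 70.9752° (mod 360°)

71.0°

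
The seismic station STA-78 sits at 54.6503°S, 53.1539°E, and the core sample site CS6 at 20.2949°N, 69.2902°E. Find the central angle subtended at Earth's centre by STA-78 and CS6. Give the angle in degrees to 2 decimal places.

Δφ = 74.9452°,  Δλ = 16.1363°
a = sin²(Δφ/2) + cos φ₁ cos φ₂ sin²(Δλ/2) = 0.380818
c = 2·arcsin(√a) = 1.330115 rad = 76.2100°

76.21°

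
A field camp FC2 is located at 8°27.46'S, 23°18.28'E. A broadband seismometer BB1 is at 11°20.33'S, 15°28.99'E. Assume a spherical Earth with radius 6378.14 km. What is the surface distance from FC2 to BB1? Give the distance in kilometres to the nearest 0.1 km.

915.6 km

FC2: φ = -8.45767°, λ = +23.30467°
BB1: φ = -11.33883°, λ = +15.48317°
Δφ = -2.8812°,  Δλ = -7.8215°
a = sin²(Δφ/2) + cos φ₁ cos φ₂ sin²(Δλ/2) = 0.005143
c = 2·arcsin(√a) = 0.143556 rad = 8.2251°
d = R·c = 6378.14 × 0.143556 = 915.6 km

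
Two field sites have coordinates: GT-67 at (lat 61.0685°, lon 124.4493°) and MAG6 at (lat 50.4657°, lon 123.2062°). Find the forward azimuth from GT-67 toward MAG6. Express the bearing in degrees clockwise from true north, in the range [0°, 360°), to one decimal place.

Δλ = -1.2431°
y = sin Δλ · cos φ₂ = -0.013809
x = cos φ₁ sin φ₂ − sin φ₁ cos φ₂ cos Δλ = -0.183868
θ = atan2(y, x) = -175.7049° → 184.2951° (mod 360°)

184.3°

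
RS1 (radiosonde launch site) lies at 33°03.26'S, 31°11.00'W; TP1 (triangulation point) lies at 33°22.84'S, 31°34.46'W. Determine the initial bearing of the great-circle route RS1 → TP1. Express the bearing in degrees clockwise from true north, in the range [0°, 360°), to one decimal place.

225.0°

RS1: φ = -33.05433°, λ = -31.18333°
TP1: φ = -33.38067°, λ = -31.57433°
Δλ = -0.3910°
y = sin Δλ · cos φ₂ = -0.005698
x = cos φ₁ sin φ₂ − sin φ₁ cos φ₂ cos Δλ = -0.005706
θ = atan2(y, x) = -135.0389° → 224.9611° (mod 360°)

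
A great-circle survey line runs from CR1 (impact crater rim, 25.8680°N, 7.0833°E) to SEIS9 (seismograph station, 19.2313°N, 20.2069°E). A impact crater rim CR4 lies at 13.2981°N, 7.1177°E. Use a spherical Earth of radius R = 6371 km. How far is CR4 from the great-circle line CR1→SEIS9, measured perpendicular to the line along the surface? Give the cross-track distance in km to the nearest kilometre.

δ₁₃ = central angle CR1→CR4 = 0.219387 rad  (haversine)
θ₁₃ = bearing CR1→CR4 = 179.846°,  θ₁₂ = bearing CR1→SEIS9 = 116.055°
dₓₜ = R·arcsin(sin δ₁₃ · sin(θ₁₃ − θ₁₂)) = 6371·arcsin(0.21763·sin(63.792°)) = 1252.027 km
|dₓₜ| = 1252.027 km

1252 km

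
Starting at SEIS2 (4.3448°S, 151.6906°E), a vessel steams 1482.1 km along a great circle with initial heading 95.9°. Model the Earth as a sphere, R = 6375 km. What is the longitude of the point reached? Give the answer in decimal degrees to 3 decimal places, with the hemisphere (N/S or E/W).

δ = d/R = 1482.1/6375 = 0.232486 rad
φ₂ = arcsin(sin φ₁ cos δ + cos φ₁ sin δ cos θ)
   = arcsin(-0.07576·0.97310 + 0.99713·0.23040·-0.10279) = -5.58575°
λ₂ = λ₁ + atan2(sin θ sin δ cos φ₁, cos δ − sin φ₁ sin φ₂) = 165.00360°

165.004°E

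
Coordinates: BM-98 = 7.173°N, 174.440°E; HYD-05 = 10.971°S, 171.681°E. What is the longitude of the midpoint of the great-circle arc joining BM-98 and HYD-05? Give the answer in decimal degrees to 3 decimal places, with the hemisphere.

173.068°E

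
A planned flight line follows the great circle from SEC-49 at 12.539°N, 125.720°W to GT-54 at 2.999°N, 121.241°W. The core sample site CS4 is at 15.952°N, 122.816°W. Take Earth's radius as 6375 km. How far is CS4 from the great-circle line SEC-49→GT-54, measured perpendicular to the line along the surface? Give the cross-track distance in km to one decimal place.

444.0 km

δ₁₃ = central angle SEC-49→CS4 = 0.077206 rad  (haversine)
θ₁₃ = bearing SEC-49→CS4 = 39.165°,  θ₁₂ = bearing SEC-49→GT-54 = 154.712°
dₓₜ = R·arcsin(sin δ₁₃ · sin(θ₁₃ − θ₁₂)) = 6375·arcsin(0.07713·sin(-115.547°)) = -443.987 km
|dₓₜ| = 443.987 km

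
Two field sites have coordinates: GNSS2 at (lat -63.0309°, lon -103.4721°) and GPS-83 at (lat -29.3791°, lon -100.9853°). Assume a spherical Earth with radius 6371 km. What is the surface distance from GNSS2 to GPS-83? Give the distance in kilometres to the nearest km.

3746 km

Δφ = 33.6518°,  Δλ = 2.4868°
a = sin²(Δφ/2) + cos φ₁ cos φ₂ sin²(Δλ/2) = 0.083976
c = 2·arcsin(√a) = 0.588006 rad = 33.6903°
d = R·c = 6371 × 0.588006 = 3746.2 km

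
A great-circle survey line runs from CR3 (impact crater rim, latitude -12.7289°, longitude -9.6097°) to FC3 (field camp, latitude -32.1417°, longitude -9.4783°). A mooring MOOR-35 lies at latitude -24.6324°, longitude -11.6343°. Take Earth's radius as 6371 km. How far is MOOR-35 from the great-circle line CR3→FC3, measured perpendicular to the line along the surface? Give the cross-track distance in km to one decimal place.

δ₁₃ = central angle CR3→MOOR-35 = 0.210422 rad  (haversine)
θ₁₃ = bearing CR3→MOOR-35 = 188.844°,  θ₁₂ = bearing CR3→FC3 = 179.665°
dₓₜ = R·arcsin(sin δ₁₃ · sin(θ₁₃ − θ₁₂)) = 6371·arcsin(0.20887·sin(9.179°)) = 212.314 km
|dₓₜ| = 212.314 km

212.3 km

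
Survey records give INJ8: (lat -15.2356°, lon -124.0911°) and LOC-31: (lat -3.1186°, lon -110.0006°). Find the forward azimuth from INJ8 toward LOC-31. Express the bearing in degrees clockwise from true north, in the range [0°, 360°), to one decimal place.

50.3°

Δλ = 14.0905°
y = sin Δλ · cos φ₂ = 0.243094
x = cos φ₁ sin φ₂ − sin φ₁ cos φ₂ cos Δλ = 0.202014
θ = atan2(y, x) = 50.2730° → 50.2730° (mod 360°)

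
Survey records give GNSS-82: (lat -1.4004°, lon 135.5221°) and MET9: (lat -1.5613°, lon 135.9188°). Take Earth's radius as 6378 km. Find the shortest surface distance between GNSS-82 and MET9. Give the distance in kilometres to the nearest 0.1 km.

47.6 km

Δφ = -0.1609°,  Δλ = 0.3967°
a = sin²(Δφ/2) + cos φ₁ cos φ₂ sin²(Δλ/2) = 0.000014
c = 2·arcsin(√a) = 0.007469 rad = 0.4280°
d = R·c = 6378 × 0.007469 = 47.6 km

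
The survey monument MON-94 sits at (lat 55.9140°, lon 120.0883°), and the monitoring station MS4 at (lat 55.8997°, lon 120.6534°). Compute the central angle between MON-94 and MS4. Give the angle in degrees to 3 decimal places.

0.317°

Δφ = -0.0143°,  Δλ = 0.5651°
a = sin²(Δφ/2) + cos φ₁ cos φ₂ sin²(Δλ/2) = 0.000008
c = 2·arcsin(√a) = 0.005534 rad = 0.3171°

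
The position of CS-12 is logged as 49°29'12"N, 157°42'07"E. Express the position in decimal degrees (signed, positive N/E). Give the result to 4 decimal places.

+49.4867°, +157.7019°

lat: 49.4867° N → +49.4867°
lon: 157.7019° E → +157.7019°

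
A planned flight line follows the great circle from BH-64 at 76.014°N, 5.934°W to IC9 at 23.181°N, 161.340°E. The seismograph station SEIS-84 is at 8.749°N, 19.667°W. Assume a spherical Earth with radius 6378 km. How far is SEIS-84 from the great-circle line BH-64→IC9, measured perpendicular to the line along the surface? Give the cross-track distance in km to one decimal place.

292.8 km

δ₁₃ = central angle BH-64→SEIS-84 = 1.181388 rad  (haversine)
θ₁₃ = bearing BH-64→SEIS-84 = 194.692°,  θ₁₂ = bearing BH-64→IC9 = 11.849°
dₓₜ = R·arcsin(sin δ₁₃ · sin(θ₁₃ − θ₁₂)) = 6378·arcsin(0.92513·sin(182.843°)) = -292.802 km
|dₓₜ| = 292.802 km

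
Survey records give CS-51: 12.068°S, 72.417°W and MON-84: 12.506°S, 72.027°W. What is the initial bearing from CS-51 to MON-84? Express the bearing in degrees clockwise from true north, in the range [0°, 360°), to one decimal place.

139.0°

Δλ = 0.3900°
y = sin Δλ · cos φ₂ = 0.006645
x = cos φ₁ sin φ₂ − sin φ₁ cos φ₂ cos Δλ = -0.007649
θ = atan2(y, x) = 139.0176° → 139.0176° (mod 360°)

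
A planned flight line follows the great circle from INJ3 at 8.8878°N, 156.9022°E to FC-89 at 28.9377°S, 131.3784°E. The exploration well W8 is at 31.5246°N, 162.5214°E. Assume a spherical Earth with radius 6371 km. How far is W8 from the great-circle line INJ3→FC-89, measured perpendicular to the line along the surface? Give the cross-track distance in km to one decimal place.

859.2 km

δ₁₃ = central angle INJ3→W8 = 0.405472 rad  (haversine)
θ₁₃ = bearing INJ3→W8 = 12.216°,  θ₁₂ = bearing INJ3→FC-89 = 212.146°
dₓₜ = R·arcsin(sin δ₁₃ · sin(θ₁₃ − θ₁₂)) = 6371·arcsin(0.39445·sin(-199.930°)) = 859.226 km
|dₓₜ| = 859.226 km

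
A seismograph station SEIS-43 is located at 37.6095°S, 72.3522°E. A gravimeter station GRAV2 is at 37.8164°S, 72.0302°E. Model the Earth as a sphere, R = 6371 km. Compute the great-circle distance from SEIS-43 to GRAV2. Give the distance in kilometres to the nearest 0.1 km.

Δφ = -0.2069°,  Δλ = -0.3220°
a = sin²(Δφ/2) + cos φ₁ cos φ₂ sin²(Δλ/2) = 0.000008
c = 2·arcsin(√a) = 0.005728 rad = 0.3282°
d = R·c = 6371 × 0.005728 = 36.5 km

36.5 km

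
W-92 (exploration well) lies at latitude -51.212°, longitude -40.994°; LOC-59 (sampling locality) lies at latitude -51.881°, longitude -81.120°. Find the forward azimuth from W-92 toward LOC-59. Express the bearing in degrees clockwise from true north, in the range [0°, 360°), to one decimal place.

Δλ = -40.1260°
y = sin Δλ · cos φ₂ = -0.397830
x = cos φ₁ sin φ₂ − sin φ₁ cos φ₂ cos Δλ = -0.124928
θ = atan2(y, x) = -107.4335° → 252.5665° (mod 360°)

252.6°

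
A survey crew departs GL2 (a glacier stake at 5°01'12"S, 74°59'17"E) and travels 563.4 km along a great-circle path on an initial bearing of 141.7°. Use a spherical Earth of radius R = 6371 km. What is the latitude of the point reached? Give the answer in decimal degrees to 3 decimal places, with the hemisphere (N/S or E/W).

GL2: φ = -5.02000°, λ = +74.98806°
δ = d/R = 563.4/6371 = 0.088432 rad
φ₂ = arcsin(sin φ₁ cos δ + cos φ₁ sin δ cos θ)
   = arcsin(-0.08750·0.99609 + 0.99616·0.08832·-0.78478) = -8.98667°
λ₂ = λ₁ + atan2(sin θ sin δ cos φ₁, cos δ − sin φ₁ sin φ₂) = 78.16485°

8.987°S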